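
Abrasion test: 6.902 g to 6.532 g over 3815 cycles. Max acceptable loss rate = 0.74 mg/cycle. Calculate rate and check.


Rate = 0.097 mg/cycle
Passes: Yes

Loss = 6.902 - 6.532 = 0.370 g
Rate = 0.370 g / 3815 cycles x 1000 = 0.097 mg/cycle
Max = 0.74 mg/cycle
Passes: Yes


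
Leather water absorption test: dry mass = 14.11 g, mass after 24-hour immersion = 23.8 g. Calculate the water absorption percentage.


Water absorbed = 23.8 - 14.11 = 9.69 g
WA% = 9.69 / 14.11 x 100 = 68.7%


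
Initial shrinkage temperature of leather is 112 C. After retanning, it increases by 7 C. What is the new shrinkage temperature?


New Ts = 112 + 7 = 119 C


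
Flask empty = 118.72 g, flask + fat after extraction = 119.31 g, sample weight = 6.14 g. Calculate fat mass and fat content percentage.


Fat mass = 0.59 g
Fat content = 9.6%

Fat mass = 119.31 - 118.72 = 0.59 g
Fat% = 0.59 / 6.14 x 100 = 9.6%


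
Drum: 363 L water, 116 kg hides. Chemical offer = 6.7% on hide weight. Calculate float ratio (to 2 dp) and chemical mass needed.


Float ratio = 3.13
Chemical needed = 7.772 kg

Float ratio = 363 / 116 = 3.13
Chemical = 116 x 6.7 / 100 = 7.772 kg


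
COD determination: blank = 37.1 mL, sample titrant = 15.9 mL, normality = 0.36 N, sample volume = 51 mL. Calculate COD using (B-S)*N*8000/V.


COD = (37.1 - 15.9) x 0.36 x 8000 / 51
COD = 21.2 x 0.36 x 8000 / 51
COD = 1197.2 mg/L


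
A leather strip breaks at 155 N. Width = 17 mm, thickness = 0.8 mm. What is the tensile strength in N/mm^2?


Cross-sectional area = 17 x 0.8 = 13.6 mm^2
Tensile strength = 155 / 13.6 = 11.40 N/mm^2


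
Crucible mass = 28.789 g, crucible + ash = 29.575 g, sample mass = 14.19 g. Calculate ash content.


Ash mass = 0.786 g
Ash content = 5.54%


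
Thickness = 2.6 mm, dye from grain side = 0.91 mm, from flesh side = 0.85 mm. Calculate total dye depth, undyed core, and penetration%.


Total dyed = 0.91 + 0.85 = 1.76 mm
Undyed core = 2.6 - 1.76 = 0.84 mm
Penetration = 1.76 / 2.6 x 100 = 67.7%


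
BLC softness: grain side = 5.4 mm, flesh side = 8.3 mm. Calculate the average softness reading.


6.85 mm


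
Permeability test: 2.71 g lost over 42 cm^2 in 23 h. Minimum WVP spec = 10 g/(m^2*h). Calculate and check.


WVP = 2.71 / (42 x 23) x 10000 = 28.05 g/(m^2*h)
Minimum: 10 g/(m^2*h)
Meets spec: Yes


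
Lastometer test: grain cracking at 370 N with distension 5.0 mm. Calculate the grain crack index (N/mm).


74.0 N/mm

Grain crack index = force / distension
Index = 370 / 5.0 = 74.0 N/mm


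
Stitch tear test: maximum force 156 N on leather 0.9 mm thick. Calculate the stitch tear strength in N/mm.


Stitch tear strength = force / thickness
STS = 156 / 0.9 = 173.3 N/mm


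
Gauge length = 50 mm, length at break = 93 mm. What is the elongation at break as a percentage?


Extension = 93 - 50 = 43 mm
Elongation = 43 / 50 x 100 = 86.0%


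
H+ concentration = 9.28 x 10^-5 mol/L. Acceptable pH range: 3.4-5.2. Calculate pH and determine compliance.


pH = 4.03
Compliant: Yes

pH = -log10(9.28 x 10^-5) = 4.03
Range: 3.4 to 5.2
Compliant: Yes


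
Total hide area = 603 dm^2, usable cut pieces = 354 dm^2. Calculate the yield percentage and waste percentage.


Yield = 354 / 603 x 100 = 58.7%
Waste = 603 - 354 = 249 dm^2
Waste% = 100 - 58.7 = 41.3%


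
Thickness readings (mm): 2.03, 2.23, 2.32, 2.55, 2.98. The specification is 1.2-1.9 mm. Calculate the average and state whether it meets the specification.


Sum = 12.11
Average = 12.11 / 5 = 2.42 mm
Specification range: 1.2 to 1.9 mm
Within spec: No


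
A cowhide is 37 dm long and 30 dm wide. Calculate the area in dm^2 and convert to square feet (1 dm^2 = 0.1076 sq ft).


Area = 37 x 30 = 1110 dm^2
Conversion: 1110 x 0.1076 = 119.44 sq ft


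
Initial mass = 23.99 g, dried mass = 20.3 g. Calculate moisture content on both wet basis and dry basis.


Wet basis = 15.4%
Dry basis = 18.2%

Moisture lost = 23.99 - 20.3 = 3.69 g
Wet basis MC = 3.69 / 23.99 x 100 = 15.4%
Dry basis MC = 3.69 / 20.3 x 100 = 18.2%


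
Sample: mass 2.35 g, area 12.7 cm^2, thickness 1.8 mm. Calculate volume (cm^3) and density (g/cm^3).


Thickness in cm = 1.8 / 10 = 0.18 cm
Volume = 12.7 x 0.18 = 2.286 cm^3
Density = 2.35 / 2.286 = 1.028 g/cm^3


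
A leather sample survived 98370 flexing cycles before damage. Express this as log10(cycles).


4.99

log10(98370) = 4.99


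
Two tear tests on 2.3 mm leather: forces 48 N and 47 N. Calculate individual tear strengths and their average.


Tear 1 = 48 / 2.3 = 20.9 N/mm
Tear 2 = 47 / 2.3 = 20.4 N/mm
Average = (20.9 + 20.4) / 2 = 20.7 N/mm


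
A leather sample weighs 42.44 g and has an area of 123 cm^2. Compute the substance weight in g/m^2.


Substance weight = mass / area x 10000
SW = 42.44 / 123 x 10000
SW = 3450.4 g/m^2


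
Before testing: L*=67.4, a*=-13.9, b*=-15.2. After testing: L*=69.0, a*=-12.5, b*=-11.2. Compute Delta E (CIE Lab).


dL = 69.0 - 67.4 = 1.6
da = -12.5 - (-13.9) = 1.4
db = -11.2 - (-15.2) = 4.0
dE = sqrt((1.6)^2 + (1.4)^2 + (4.0)^2) = 4.53


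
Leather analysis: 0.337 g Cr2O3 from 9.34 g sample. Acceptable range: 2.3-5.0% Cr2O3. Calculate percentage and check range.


Cr2O3% = 0.337 / 9.34 x 100 = 3.61%
Acceptable range: 2.3 to 5.0%
Within range: Yes


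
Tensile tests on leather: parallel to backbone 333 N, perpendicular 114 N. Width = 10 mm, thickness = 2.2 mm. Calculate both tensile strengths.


Area = 10 x 2.2 = 22.0 mm^2
TS (parallel) = 333 / 22.0 = 15.14 N/mm^2
TS (perpendicular) = 114 / 22.0 = 5.18 N/mm^2


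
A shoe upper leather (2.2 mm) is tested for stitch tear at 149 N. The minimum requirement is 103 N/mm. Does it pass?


STS = 149 / 2.2 = 67.7 N/mm
Minimum required: 103 N/mm
Passes: No


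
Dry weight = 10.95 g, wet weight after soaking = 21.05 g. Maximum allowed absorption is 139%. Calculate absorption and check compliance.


Absorption = 92.2%
Compliant: Yes

WA = (21.05 - 10.95) / 10.95 x 100 = 92.2%
Maximum allowed: 139%
Compliant: Yes


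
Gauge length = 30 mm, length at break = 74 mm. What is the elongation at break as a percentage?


146.7%

Extension = 74 - 30 = 44 mm
Elongation = 44 / 30 x 100 = 146.7%


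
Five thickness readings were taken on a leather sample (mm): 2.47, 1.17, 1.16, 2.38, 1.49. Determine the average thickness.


Sum = 2.47 + 1.17 + 1.16 + 2.38 + 1.49 = 8.67
Average = 8.67 / 5 = 1.73 mm


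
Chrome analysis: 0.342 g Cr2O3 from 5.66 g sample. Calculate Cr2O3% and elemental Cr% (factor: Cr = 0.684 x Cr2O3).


Cr2O3% = 0.342 / 5.66 x 100 = 6.04%
Cr% = 6.04 x 0.684 = 4.13%


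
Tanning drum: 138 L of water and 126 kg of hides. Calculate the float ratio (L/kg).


1.1

Float ratio = water / hide weight
Ratio = 138 / 126 = 1.1


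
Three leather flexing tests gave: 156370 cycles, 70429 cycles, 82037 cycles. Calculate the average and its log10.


Average = 102945 cycles
log10 = 5.01

Average = (156370 + 70429 + 82037) / 3 = 102945 cycles
log10(102945) = 5.01


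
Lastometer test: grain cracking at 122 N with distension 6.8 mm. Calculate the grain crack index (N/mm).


17.9 N/mm

Grain crack index = force / distension
Index = 122 / 6.8 = 17.9 N/mm


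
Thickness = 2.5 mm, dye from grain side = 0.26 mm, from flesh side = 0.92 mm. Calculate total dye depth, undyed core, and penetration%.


Total dyed = 1.18 mm
Undyed core = 1.32 mm
Penetration = 47.2%

Total dyed = 0.26 + 0.92 = 1.18 mm
Undyed core = 2.5 - 1.18 = 1.32 mm
Penetration = 1.18 / 2.5 x 100 = 47.2%


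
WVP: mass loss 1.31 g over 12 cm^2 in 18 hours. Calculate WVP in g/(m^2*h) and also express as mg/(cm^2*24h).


WVP = 60.65 g/(m^2*h)
Daily rate = 145.56 mg/(cm^2*24h)


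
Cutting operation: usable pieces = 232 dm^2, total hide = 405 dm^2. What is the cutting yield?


Yield = usable / total x 100
Yield = 232 / 405 x 100 = 57.3%


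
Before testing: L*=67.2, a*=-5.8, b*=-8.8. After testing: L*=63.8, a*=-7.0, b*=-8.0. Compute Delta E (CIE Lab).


Delta E = 3.69


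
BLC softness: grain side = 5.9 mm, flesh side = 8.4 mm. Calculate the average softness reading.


7.15 mm

Average = (5.9 + 8.4) / 2
Average = 7.15 mm


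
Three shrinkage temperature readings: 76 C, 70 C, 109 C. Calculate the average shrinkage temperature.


85.0 C


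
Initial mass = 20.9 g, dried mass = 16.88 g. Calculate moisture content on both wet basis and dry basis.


Moisture lost = 20.9 - 16.88 = 4.02 g
Wet basis MC = 4.02 / 20.9 x 100 = 19.2%
Dry basis MC = 4.02 / 16.88 x 100 = 23.8%


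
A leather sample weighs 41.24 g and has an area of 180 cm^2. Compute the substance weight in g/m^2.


2291.1 g/m^2

Substance weight = mass / area x 10000
SW = 41.24 / 180 x 10000
SW = 2291.1 g/m^2


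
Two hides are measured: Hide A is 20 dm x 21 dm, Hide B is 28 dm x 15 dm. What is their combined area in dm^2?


840 dm^2


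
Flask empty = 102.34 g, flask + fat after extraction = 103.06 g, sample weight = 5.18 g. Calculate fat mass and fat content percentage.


Fat mass = 0.72 g
Fat content = 13.9%


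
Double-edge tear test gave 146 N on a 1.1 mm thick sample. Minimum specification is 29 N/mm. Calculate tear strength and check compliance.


Tear strength = 132.7 N/mm
Compliant: Yes


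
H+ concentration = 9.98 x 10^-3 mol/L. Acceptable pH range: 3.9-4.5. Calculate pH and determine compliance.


pH = 2.00
Compliant: No

pH = -log10(9.98 x 10^-3) = 2.00
Range: 3.9 to 4.5
Compliant: No


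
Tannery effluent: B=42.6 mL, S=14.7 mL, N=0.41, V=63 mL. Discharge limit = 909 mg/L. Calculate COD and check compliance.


COD = (42.6 - 14.7) x 0.41 x 8000 / 63 = 1452.6 mg/L
Limit: 909 mg/L
Compliant: No


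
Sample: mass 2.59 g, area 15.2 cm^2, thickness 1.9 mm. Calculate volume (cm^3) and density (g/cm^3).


Thickness in cm = 1.9 / 10 = 0.19 cm
Volume = 15.2 x 0.19 = 2.888 cm^3
Density = 2.59 / 2.888 = 0.897 g/cm^3


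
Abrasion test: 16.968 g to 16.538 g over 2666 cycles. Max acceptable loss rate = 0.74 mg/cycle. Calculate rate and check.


Loss = 16.968 - 16.538 = 0.430 g
Rate = 0.430 g / 2666 cycles x 1000 = 0.161 mg/cycle
Max = 0.74 mg/cycle
Passes: Yes


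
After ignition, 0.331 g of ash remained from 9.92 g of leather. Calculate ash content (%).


3.34%


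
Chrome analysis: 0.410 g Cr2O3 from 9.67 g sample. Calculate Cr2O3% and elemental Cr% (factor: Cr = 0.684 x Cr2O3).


Cr2O3% = 0.410 / 9.67 x 100 = 4.24%
Cr% = 4.24 x 0.684 = 2.90%


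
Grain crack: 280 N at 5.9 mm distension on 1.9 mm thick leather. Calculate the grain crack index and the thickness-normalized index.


Crack index = 280 / 5.9 = 47.5 N/mm
Normalized = 47.5 / 1.9 = 25.0 N/mm per mm


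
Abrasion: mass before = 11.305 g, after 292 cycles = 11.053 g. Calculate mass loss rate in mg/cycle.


Mass loss = 11.305 - 11.053 = 0.252 g
Rate = 0.252 / 292 x 1000 = 0.863 mg/cycle


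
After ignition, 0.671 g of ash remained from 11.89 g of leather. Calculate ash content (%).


Ash% = 0.671 / 11.89 x 100
Ash% = 5.64%


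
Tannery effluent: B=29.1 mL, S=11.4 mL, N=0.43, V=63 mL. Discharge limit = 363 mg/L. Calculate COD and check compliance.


COD = (29.1 - 11.4) x 0.43 x 8000 / 63 = 966.5 mg/L
Limit: 363 mg/L
Compliant: No


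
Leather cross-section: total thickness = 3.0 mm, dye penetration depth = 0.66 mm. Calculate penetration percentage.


22.0%

Penetration% = 0.66 / 3.0 x 100
Penetration = 22.0%


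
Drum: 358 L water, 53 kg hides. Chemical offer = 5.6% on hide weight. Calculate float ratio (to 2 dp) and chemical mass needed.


Float ratio = 6.75
Chemical needed = 2.968 kg


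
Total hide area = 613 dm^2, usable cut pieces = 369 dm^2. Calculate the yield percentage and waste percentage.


Yield = 60.2%
Waste = 39.8%


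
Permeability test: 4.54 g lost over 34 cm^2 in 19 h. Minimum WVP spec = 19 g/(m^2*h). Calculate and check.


WVP = 70.28 g/(m^2*h)
Meets specification: Yes


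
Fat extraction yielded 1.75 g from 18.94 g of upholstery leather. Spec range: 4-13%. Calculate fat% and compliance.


Fat% = 1.75 / 18.94 x 100 = 9.2%
Spec range: 4-13%
Compliant: Yes


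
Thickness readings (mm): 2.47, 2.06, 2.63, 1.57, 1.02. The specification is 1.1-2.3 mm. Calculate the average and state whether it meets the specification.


Sum = 9.75
Average = 9.75 / 5 = 1.95 mm
Specification range: 1.1 to 2.3 mm
Within spec: Yes


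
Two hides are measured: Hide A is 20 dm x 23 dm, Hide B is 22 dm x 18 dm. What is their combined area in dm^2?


Hide A area = 20 x 23 = 460 dm^2
Hide B area = 22 x 18 = 396 dm^2
Total = 460 + 396 = 856 dm^2


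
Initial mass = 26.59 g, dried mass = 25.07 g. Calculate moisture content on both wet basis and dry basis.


Wet basis = 5.7%
Dry basis = 6.1%

Moisture lost = 26.59 - 25.07 = 1.52 g
Wet basis MC = 1.52 / 26.59 x 100 = 5.7%
Dry basis MC = 1.52 / 25.07 x 100 = 6.1%


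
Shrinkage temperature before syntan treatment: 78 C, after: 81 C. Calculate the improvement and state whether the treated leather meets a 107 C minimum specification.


Improvement = 3 C
Meets 107 C spec: No

Improvement = 81 - 78 = 3 C
Spec check: 81 C >= 107 C? No


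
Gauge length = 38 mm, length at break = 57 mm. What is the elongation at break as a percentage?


Extension = 57 - 38 = 19 mm
Elongation = 19 / 38 x 100 = 50.0%


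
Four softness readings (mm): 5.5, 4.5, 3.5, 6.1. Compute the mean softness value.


Sum = 5.5 + 4.5 + 3.5 + 6.1
Mean = 19.6 / 4 = 4.90 mm


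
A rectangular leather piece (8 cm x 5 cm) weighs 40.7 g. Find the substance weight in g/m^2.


Area = 8 x 5 = 40 cm^2
SW = 40.7 / 40 x 10000 = 10175.0 g/m^2


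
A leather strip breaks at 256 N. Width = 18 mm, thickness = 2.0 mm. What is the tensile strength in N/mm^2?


7.11 N/mm^2


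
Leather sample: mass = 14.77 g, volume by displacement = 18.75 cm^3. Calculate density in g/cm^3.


Density = mass / volume
Density = 14.77 / 18.75 = 0.788 g/cm^3


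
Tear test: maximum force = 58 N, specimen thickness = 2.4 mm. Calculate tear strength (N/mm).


24.2 N/mm

Tear strength = force / thickness
Tear = 58 / 2.4 = 24.2 N/mm


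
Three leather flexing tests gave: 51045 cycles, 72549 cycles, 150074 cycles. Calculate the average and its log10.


Average = 91223 cycles
log10 = 4.96

Average = (51045 + 72549 + 150074) / 3 = 91223 cycles
log10(91223) = 4.96


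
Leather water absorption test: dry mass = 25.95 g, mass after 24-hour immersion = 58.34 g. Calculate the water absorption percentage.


124.8%

Water absorbed = 58.34 - 25.95 = 32.39 g
WA% = 32.39 / 25.95 x 100 = 124.8%


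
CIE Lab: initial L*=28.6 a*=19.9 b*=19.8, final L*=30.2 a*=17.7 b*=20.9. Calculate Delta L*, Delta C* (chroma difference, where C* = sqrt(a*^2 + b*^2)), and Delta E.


Delta L* = 30.2 - 28.6 = 1.6
C1* = sqrt((19.9)^2 + (19.8)^2) = 28.072
C2* = sqrt((17.7)^2 + (20.9)^2) = 27.388
Delta C* = 27.388 - 28.072 = -0.68
Delta E = sqrt((1.6)^2 + (-2.2)^2 + (1.1)^2) = 2.93


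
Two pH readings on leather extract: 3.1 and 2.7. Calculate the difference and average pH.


Difference = |3.1 - 2.7| = 0.4
Average = (3.1 + 2.7) / 2 = 2.90


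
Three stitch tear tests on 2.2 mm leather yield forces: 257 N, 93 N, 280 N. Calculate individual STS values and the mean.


STS1 = 116.8 N/mm
STS2 = 42.3 N/mm
STS3 = 127.3 N/mm
Mean = 95.5 N/mm

STS1 = 257 / 2.2 = 116.8 N/mm
STS2 = 93 / 2.2 = 42.3 N/mm
STS3 = 280 / 2.2 = 127.3 N/mm
Mean = (116.8 + 42.3 + 127.3) / 3 = 95.5 N/mm


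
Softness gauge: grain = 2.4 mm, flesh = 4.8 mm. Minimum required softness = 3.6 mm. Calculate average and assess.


Average = (2.4 + 4.8) / 2 = 3.60 mm
Minimum = 3.6 mm
Meets requirement: Yes


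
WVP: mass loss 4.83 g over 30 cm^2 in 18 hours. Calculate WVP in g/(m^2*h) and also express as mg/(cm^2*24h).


WVP = 89.44 g/(m^2*h)
Daily rate = 214.67 mg/(cm^2*24h)

WVP = 4.83 / (30 x 18) x 10000 = 89.44 g/(m^2*h)
Mass loss in mg = 4.83 x 1000 = 4830 mg
Per cm^2 per 24h in mg: 4830 x 24 / (30 x 18) = 115920 / 540 = 214.67 mg/(cm^2*24h)


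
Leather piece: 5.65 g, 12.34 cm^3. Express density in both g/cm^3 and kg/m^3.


0.458 g/cm^3
458 kg/m^3

Density = 5.65 / 12.34 = 0.458 g/cm^3
Convert: 0.458 x 1000 = 458 kg/m^3


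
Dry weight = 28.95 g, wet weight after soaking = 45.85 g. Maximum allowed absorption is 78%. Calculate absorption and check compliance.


Absorption = 58.4%
Compliant: Yes


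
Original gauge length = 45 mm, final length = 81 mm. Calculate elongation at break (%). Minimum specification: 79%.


Elongation = 80.0%
Meets spec: Yes

Extension = 81 - 45 = 36 mm
Elongation = 36 / 45 x 100 = 80.0%
Minimum required: 79%
Meets specification: Yes


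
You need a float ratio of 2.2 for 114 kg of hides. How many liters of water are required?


Water = hide weight x target ratio
Water = 114 x 2.2 = 250.8 L


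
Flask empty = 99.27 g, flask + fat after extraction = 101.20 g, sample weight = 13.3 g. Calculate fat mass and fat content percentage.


Fat mass = 101.20 - 99.27 = 1.93 g
Fat% = 1.93 / 13.3 x 100 = 14.5%


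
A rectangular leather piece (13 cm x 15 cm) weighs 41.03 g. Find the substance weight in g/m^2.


2104.1 g/m^2

Area = 13 x 15 = 195 cm^2
SW = 41.03 / 195 x 10000 = 2104.1 g/m^2


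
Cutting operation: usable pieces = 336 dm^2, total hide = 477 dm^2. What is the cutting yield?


Yield = usable / total x 100
Yield = 336 / 477 x 100 = 70.4%


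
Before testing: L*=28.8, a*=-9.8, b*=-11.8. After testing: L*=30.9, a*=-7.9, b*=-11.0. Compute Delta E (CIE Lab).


dL = 30.9 - 28.8 = 2.1
da = -7.9 - (-9.8) = 1.9
db = -11.0 - (-11.8) = 0.8
dE = sqrt((2.1)^2 + (1.9)^2 + (0.8)^2) = 2.94


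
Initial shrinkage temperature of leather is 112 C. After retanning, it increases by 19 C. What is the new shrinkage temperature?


131 C


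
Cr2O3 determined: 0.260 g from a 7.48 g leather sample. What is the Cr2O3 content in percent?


3.48%

Cr2O3% = 0.260 / 7.48 x 100
Cr2O3% = 3.48%


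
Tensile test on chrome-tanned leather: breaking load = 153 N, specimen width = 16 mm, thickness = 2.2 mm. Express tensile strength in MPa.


Cross-section = 16 x 2.2 = 35.2 mm^2
TS = 153 / 35.2 = 4.35 MPa
(1 N/mm^2 = 1 MPa)


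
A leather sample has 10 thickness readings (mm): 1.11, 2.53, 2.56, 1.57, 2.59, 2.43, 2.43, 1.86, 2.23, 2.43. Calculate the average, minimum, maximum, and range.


Average = 2.17 mm
Min = 1.11 mm
Max = 2.59 mm
Range = 1.48 mm


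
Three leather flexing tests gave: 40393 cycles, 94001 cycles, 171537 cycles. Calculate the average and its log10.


Average = 101977 cycles
log10 = 5.01


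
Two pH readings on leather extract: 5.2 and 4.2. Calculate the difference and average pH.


Difference = |5.2 - 4.2| = 1.0
Average = (5.2 + 4.2) / 2 = 4.70


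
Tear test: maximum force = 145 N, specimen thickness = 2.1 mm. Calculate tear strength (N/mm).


69.0 N/mm

Tear strength = force / thickness
Tear = 145 / 2.1 = 69.0 N/mm


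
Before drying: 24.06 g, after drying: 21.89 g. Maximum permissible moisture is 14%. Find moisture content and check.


Moisture content = 9.0%
Acceptable: Yes

MC = (24.06 - 21.89) / 24.06 x 100 = 9.0%
Maximum: 14%
Acceptable: Yes


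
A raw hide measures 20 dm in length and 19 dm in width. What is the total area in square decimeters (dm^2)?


Area = length x width
Area = 20 x 19 = 380 dm^2


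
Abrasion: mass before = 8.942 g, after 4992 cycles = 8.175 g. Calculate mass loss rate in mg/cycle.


0.154 mg/cycle

Mass loss = 8.942 - 8.175 = 0.767 g
Rate = 0.767 / 4992 x 1000 = 0.154 mg/cycle


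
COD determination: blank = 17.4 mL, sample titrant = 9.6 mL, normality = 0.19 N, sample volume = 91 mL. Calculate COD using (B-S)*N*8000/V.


130.3 mg/L


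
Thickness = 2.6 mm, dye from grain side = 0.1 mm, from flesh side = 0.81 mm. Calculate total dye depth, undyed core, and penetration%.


Total dyed = 0.91 mm
Undyed core = 1.69 mm
Penetration = 35.0%

Total dyed = 0.1 + 0.81 = 0.91 mm
Undyed core = 2.6 - 0.91 = 1.69 mm
Penetration = 0.91 / 2.6 x 100 = 35.0%


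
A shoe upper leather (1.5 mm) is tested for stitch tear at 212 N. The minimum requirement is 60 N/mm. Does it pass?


STS = 212 / 1.5 = 141.3 N/mm
Minimum required: 60 N/mm
Passes: Yes


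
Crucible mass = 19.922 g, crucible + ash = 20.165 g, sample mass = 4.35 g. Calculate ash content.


Ash mass = 20.165 - 19.922 = 0.243 g
Ash% = 0.243 / 4.35 x 100 = 5.59%


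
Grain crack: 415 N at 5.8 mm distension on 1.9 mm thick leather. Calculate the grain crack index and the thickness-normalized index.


Crack index = 71.6 N/mm
Normalized index = 37.7 N/mm per mm


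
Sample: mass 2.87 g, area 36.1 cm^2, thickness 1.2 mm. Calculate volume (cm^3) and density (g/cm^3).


Thickness in cm = 1.2 / 10 = 0.12 cm
Volume = 36.1 x 0.12 = 4.332 cm^3
Density = 2.87 / 4.332 = 0.663 g/cm^3


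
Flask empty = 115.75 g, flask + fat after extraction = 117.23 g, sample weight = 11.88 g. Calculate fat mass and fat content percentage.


Fat mass = 1.48 g
Fat content = 12.5%


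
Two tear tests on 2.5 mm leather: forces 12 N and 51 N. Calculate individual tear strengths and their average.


Tear 1 = 4.8 N/mm
Tear 2 = 20.4 N/mm
Average = 12.6 N/mm

Tear 1 = 12 / 2.5 = 4.8 N/mm
Tear 2 = 51 / 2.5 = 20.4 N/mm
Average = (4.8 + 20.4) / 2 = 12.6 N/mm


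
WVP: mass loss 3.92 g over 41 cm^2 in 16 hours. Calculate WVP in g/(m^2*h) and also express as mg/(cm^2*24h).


WVP = 59.76 g/(m^2*h)
Daily rate = 143.41 mg/(cm^2*24h)

WVP = 3.92 / (41 x 16) x 10000 = 59.76 g/(m^2*h)
Mass loss in mg = 3.92 x 1000 = 3920 mg
Per cm^2 per 24h in mg: 3920 x 24 / (41 x 16) = 94080 / 656 = 143.41 mg/(cm^2*24h)


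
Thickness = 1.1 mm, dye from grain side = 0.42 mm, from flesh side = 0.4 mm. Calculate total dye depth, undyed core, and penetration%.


Total dyed = 0.82 mm
Undyed core = 0.28 mm
Penetration = 74.5%


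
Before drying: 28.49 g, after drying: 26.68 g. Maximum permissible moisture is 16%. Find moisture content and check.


MC = (28.49 - 26.68) / 28.49 x 100 = 6.4%
Maximum: 16%
Acceptable: Yes


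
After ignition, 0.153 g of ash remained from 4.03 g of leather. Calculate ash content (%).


3.80%


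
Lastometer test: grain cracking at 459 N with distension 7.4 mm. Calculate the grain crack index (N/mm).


Grain crack index = force / distension
Index = 459 / 7.4 = 62.0 N/mm


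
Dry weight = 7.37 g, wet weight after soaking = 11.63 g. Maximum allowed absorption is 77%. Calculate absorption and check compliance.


Absorption = 57.8%
Compliant: Yes

WA = (11.63 - 7.37) / 7.37 x 100 = 57.8%
Maximum allowed: 77%
Compliant: Yes


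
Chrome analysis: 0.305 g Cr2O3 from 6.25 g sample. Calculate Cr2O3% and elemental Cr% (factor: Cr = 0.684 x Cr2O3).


Cr2O3 = 4.88%
Cr = 3.34%


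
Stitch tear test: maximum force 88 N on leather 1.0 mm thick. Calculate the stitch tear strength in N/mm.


Stitch tear strength = force / thickness
STS = 88 / 1.0 = 88.0 N/mm


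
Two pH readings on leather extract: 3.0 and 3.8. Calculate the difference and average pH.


Difference = 0.8
Average pH = 3.40

Difference = |3.0 - 3.8| = 0.8
Average = (3.0 + 3.8) / 2 = 3.40


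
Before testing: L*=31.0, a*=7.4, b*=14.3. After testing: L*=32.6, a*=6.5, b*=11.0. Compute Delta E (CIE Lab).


dL = 32.6 - 31.0 = 1.6
da = 6.5 - 7.4 = -0.9
db = 11.0 - 14.3 = -3.3
dE = sqrt((1.6)^2 + (-0.9)^2 + (-3.3)^2) = 3.78


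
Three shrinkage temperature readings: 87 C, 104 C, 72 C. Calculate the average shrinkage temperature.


87.7 C


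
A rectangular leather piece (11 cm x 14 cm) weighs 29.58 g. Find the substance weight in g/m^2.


Area = 11 x 14 = 154 cm^2
SW = 29.58 / 154 x 10000 = 1920.8 g/m^2


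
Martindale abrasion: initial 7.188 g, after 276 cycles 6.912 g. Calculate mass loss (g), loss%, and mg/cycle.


Mass loss = 0.276 g
Loss = 3.84%
Rate = 1.000 mg/cycle


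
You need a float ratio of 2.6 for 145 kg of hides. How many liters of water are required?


Water = hide weight x target ratio
Water = 145 x 2.6 = 377.0 L


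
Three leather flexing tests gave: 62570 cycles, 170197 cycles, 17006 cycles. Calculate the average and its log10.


Average = 83258 cycles
log10 = 4.92


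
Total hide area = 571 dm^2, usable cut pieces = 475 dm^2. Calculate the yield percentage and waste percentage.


Yield = 475 / 571 x 100 = 83.2%
Waste = 571 - 475 = 96 dm^2
Waste% = 100 - 83.2 = 16.8%


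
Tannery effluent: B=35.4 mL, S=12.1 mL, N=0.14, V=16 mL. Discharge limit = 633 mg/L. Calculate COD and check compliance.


COD = (35.4 - 12.1) x 0.14 x 8000 / 16 = 1631.0 mg/L
Limit: 633 mg/L
Compliant: No


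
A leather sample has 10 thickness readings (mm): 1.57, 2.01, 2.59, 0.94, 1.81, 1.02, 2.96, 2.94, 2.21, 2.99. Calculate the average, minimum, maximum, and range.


Average = 2.10 mm
Min = 0.94 mm
Max = 2.99 mm
Range = 2.05 mm


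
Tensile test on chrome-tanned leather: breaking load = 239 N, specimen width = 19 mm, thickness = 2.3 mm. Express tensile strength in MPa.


Cross-section = 19 x 2.3 = 43.7 mm^2
TS = 239 / 43.7 = 5.47 MPa
(1 N/mm^2 = 1 MPa)


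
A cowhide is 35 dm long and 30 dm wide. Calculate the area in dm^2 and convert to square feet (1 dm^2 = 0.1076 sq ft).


1050 dm^2
112.98 sq ft

Area = 35 x 30 = 1050 dm^2
Conversion: 1050 x 0.1076 = 112.98 sq ft


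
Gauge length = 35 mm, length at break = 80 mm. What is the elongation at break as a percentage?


Extension = 80 - 35 = 45 mm
Elongation = 45 / 35 x 100 = 128.6%


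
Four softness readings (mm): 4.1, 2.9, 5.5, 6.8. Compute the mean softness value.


4.83 mm

Sum = 4.1 + 2.9 + 5.5 + 6.8
Mean = 19.3 / 4 = 4.83 mm


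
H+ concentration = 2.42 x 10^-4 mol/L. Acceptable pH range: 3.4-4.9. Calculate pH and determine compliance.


pH = -log10(2.42 x 10^-4) = 3.62
Range: 3.4 to 4.9
Compliant: Yes


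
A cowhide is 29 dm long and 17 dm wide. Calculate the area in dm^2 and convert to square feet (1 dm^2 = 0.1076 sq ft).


493 dm^2
53.05 sq ft

Area = 29 x 17 = 493 dm^2
Conversion: 493 x 0.1076 = 53.05 sq ft


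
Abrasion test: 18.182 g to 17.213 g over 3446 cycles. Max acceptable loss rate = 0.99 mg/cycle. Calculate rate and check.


Rate = 0.281 mg/cycle
Passes: Yes


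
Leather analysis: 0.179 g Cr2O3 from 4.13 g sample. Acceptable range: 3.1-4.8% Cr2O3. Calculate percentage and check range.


Cr2O3% = 0.179 / 4.13 x 100 = 4.33%
Acceptable range: 3.1 to 4.8%
Within range: Yes


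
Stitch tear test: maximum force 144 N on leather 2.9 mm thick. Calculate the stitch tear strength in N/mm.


Stitch tear strength = force / thickness
STS = 144 / 2.9 = 49.7 N/mm


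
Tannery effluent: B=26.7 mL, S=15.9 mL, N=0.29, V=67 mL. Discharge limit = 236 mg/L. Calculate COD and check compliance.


COD = 374.0 mg/L
Compliant: No

COD = (26.7 - 15.9) x 0.29 x 8000 / 67 = 374.0 mg/L
Limit: 236 mg/L
Compliant: No


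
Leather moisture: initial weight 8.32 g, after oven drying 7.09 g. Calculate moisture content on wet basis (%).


14.8%

Moisture = 8.32 - 7.09 = 1.23 g
MC = 1.23 / 8.32 x 100 = 14.8%


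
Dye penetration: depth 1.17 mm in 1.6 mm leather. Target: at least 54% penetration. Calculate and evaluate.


Penetration = 1.17 / 1.6 x 100 = 73.1%
Target: 54%
Meets target: Yes


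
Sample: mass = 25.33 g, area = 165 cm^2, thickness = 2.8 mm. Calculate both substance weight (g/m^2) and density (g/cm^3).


Substance weight = 1535.2 g/m^2
Density = 0.548 g/cm^3


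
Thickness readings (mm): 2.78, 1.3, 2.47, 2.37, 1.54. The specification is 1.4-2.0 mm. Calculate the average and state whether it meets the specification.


Sum = 10.46
Average = 10.46 / 5 = 2.09 mm
Specification range: 1.4 to 2.0 mm
Within spec: No


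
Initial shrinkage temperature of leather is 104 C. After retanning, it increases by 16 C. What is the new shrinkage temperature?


New Ts = 104 + 16 = 120 C


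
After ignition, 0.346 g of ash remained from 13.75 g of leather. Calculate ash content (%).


Ash% = 0.346 / 13.75 x 100
Ash% = 2.52%


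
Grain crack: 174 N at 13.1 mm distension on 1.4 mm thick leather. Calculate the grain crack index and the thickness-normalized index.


Crack index = 174 / 13.1 = 13.3 N/mm
Normalized = 13.3 / 1.4 = 9.5 N/mm per mm


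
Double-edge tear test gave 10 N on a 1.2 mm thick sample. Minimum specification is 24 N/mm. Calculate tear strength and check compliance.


Tear strength = 8.3 N/mm
Compliant: No


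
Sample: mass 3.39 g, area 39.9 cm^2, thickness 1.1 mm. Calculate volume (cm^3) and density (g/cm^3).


Volume = 4.389 cm^3
Density = 0.772 g/cm^3

Thickness in cm = 1.1 / 10 = 0.11 cm
Volume = 39.9 x 0.11 = 4.389 cm^3
Density = 3.39 / 4.389 = 0.772 g/cm^3


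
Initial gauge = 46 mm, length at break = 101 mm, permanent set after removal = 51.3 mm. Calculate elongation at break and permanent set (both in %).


Elongation at break = (101 - 46) / 46 x 100 = 119.6%
Permanent set = (51.3 - 46) / 46 x 100 = 11.5%


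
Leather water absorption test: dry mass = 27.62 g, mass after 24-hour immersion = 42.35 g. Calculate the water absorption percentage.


53.3%


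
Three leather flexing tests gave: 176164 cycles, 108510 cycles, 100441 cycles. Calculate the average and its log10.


Average = 128372 cycles
log10 = 5.11

Average = (176164 + 108510 + 100441) / 3 = 128372 cycles
log10(128372) = 5.11


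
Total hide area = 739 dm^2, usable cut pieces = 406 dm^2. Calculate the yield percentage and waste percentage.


Yield = 406 / 739 x 100 = 54.9%
Waste = 739 - 406 = 333 dm^2
Waste% = 100 - 54.9 = 45.1%


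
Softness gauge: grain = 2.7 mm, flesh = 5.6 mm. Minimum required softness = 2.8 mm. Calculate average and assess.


Average softness = 4.15 mm
Meets requirement: Yes

Average = (2.7 + 5.6) / 2 = 4.15 mm
Minimum = 2.8 mm
Meets requirement: Yes


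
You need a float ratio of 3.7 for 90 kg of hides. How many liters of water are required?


Water = hide weight x target ratio
Water = 90 x 3.7 = 333.0 L


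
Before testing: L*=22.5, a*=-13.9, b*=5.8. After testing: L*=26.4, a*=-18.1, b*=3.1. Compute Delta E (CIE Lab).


Delta E = 6.34

dL = 26.4 - 22.5 = 3.9
da = -18.1 - (-13.9) = -4.2
db = 3.1 - 5.8 = -2.7
dE = sqrt((3.9)^2 + (-4.2)^2 + (-2.7)^2) = 6.34


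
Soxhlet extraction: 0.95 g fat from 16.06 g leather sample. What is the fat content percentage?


5.9%


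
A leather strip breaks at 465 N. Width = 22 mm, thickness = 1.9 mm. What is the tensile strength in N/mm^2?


11.12 N/mm^2


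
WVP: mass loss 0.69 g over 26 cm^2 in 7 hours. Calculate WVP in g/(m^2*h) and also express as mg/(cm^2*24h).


WVP = 0.69 / (26 x 7) x 10000 = 37.91 g/(m^2*h)
Mass loss in mg = 0.69 x 1000 = 690 mg
Per cm^2 per 24h in mg: 690 x 24 / (26 x 7) = 16560 / 182 = 90.99 mg/(cm^2*24h)


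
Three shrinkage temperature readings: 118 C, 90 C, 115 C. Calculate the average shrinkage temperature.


Average = (118 + 90 + 115) / 3
Average = 323 / 3 = 107.7 C


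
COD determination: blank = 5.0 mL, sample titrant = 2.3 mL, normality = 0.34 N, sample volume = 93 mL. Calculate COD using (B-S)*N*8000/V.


79.0 mg/L

COD = (5.0 - 2.3) x 0.34 x 8000 / 93
COD = 2.7 x 0.34 x 8000 / 93
COD = 79.0 mg/L


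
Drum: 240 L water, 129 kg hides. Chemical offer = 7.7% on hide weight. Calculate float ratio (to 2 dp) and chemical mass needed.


Float ratio = 1.86
Chemical needed = 9.933 kg

Float ratio = 240 / 129 = 1.86
Chemical = 129 x 7.7 / 100 = 9.933 kg


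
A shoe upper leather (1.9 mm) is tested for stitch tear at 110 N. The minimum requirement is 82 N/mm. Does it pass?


STS = 110 / 1.9 = 57.9 N/mm
Minimum required: 82 N/mm
Passes: No


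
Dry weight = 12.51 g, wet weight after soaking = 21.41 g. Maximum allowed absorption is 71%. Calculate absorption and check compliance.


WA = (21.41 - 12.51) / 12.51 x 100 = 71.1%
Maximum allowed: 71%
Compliant: No


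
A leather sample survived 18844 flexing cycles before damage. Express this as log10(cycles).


log10(18844) = 4.28


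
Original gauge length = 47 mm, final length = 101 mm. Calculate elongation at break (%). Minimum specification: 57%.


Extension = 101 - 47 = 54 mm
Elongation = 54 / 47 x 100 = 114.9%
Minimum required: 57%
Meets specification: Yes


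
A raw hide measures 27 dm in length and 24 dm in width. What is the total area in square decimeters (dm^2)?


648 dm^2

Area = length x width
Area = 27 x 24 = 648 dm^2


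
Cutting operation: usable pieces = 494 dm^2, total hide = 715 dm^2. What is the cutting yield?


69.1%


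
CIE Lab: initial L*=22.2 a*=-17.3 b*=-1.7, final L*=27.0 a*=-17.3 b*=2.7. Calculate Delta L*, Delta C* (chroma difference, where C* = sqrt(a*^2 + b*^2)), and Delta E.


Delta L* = 4.8
Delta C* = 0.13
Delta E = 6.51

Delta L* = 27.0 - 22.2 = 4.8
C1* = sqrt((-17.3)^2 + (-1.7)^2) = 17.383
C2* = sqrt((-17.3)^2 + (2.7)^2) = 17.509
Delta C* = 17.509 - 17.383 = 0.13
Delta E = sqrt((4.8)^2 + (0.0)^2 + (4.4)^2) = 6.51


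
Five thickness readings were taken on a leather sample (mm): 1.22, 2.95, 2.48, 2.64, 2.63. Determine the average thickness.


2.38 mm


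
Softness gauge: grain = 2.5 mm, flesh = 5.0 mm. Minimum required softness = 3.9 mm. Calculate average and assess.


Average softness = 3.75 mm
Meets requirement: No

Average = (2.5 + 5.0) / 2 = 3.75 mm
Minimum = 3.9 mm
Meets requirement: No


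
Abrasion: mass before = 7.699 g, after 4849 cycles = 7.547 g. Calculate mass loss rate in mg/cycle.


Mass loss = 7.699 - 7.547 = 0.152 g
Rate = 0.152 / 4849 x 1000 = 0.031 mg/cycle


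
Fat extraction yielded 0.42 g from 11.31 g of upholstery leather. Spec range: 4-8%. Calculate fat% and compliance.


Fat content = 3.7%
Compliant: No

Fat% = 0.42 / 11.31 x 100 = 3.7%
Spec range: 4-8%
Compliant: No


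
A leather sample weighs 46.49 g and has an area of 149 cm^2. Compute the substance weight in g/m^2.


Substance weight = mass / area x 10000
SW = 46.49 / 149 x 10000
SW = 3120.1 g/m^2


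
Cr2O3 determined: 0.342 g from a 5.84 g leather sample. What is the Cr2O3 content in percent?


5.86%


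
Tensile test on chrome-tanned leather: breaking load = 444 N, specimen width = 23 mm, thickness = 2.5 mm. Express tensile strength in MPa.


Cross-section = 23 x 2.5 = 57.5 mm^2
TS = 444 / 57.5 = 7.72 MPa
(1 N/mm^2 = 1 MPa)


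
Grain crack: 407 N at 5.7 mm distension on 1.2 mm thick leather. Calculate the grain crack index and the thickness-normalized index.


Crack index = 407 / 5.7 = 71.4 N/mm
Normalized = 71.4 / 1.2 = 59.5 N/mm per mm


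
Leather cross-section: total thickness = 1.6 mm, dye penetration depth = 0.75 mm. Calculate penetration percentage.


46.9%


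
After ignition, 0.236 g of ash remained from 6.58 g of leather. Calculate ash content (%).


Ash% = 0.236 / 6.58 x 100
Ash% = 3.59%


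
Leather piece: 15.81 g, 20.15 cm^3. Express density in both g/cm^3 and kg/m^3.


Density = 15.81 / 20.15 = 0.785 g/cm^3
Convert: 0.785 x 1000 = 785 kg/m^3


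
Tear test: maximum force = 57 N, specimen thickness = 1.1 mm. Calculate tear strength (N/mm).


51.8 N/mm


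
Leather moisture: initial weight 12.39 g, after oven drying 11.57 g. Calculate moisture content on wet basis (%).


Moisture = 12.39 - 11.57 = 0.82 g
MC = 0.82 / 12.39 x 100 = 6.6%


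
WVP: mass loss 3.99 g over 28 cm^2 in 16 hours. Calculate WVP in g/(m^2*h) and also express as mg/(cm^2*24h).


WVP = 89.06 g/(m^2*h)
Daily rate = 213.75 mg/(cm^2*24h)

WVP = 3.99 / (28 x 16) x 10000 = 89.06 g/(m^2*h)
Mass loss in mg = 3.99 x 1000 = 3990 mg
Per cm^2 per 24h in mg: 3990 x 24 / (28 x 16) = 95760 / 448 = 213.75 mg/(cm^2*24h)


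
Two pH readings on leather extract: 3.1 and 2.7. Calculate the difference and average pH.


Difference = |3.1 - 2.7| = 0.4
Average = (3.1 + 2.7) / 2 = 2.90


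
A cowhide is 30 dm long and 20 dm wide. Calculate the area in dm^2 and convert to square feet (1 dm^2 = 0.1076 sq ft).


600 dm^2
64.56 sq ft


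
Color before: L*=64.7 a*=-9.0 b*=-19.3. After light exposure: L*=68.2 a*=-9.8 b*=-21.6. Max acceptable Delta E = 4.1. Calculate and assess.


dL = 3.5, da = -0.8, db = -2.3
dE = sqrt((3.5)^2 + (-0.8)^2 + (-2.3)^2) = 4.26
Max = 4.1
Passes: No


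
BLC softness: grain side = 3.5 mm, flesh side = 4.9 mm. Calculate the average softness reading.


Average = (3.5 + 4.9) / 2
Average = 4.20 mm


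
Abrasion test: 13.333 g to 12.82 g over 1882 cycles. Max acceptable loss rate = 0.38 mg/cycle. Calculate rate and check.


Loss = 13.333 - 12.82 = 0.513 g
Rate = 0.513 g / 1882 cycles x 1000 = 0.273 mg/cycle
Max = 0.38 mg/cycle
Passes: Yes


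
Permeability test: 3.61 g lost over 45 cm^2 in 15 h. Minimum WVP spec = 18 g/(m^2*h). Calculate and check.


WVP = 3.61 / (45 x 15) x 10000 = 53.48 g/(m^2*h)
Minimum: 18 g/(m^2*h)
Meets spec: Yes


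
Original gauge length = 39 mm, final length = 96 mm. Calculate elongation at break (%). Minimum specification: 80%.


Elongation = 146.2%
Meets spec: Yes


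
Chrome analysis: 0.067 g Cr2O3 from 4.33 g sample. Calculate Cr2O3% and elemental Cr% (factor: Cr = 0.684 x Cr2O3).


Cr2O3% = 0.067 / 4.33 x 100 = 1.55%
Cr% = 1.55 x 0.684 = 1.06%


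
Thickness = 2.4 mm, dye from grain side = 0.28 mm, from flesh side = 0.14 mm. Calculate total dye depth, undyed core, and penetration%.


Total dyed = 0.28 + 0.14 = 0.42 mm
Undyed core = 2.4 - 0.42 = 1.98 mm
Penetration = 0.42 / 2.4 x 100 = 17.5%


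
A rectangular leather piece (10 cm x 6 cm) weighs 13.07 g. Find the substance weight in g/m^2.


2178.3 g/m^2

Area = 10 x 6 = 60 cm^2
SW = 13.07 / 60 x 10000 = 2178.3 g/m^2


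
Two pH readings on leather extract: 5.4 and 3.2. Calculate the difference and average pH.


Difference = 2.2
Average pH = 4.30

Difference = |5.4 - 3.2| = 2.2
Average = (5.4 + 3.2) / 2 = 4.30


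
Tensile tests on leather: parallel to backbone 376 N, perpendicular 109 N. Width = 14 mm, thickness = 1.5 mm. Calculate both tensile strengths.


Area = 14 x 1.5 = 21.0 mm^2
TS (parallel) = 376 / 21.0 = 17.90 N/mm^2
TS (perpendicular) = 109 / 21.0 = 5.19 N/mm^2


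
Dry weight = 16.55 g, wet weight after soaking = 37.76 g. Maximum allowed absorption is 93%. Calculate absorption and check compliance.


Absorption = 128.2%
Compliant: No

WA = (37.76 - 16.55) / 16.55 x 100 = 128.2%
Maximum allowed: 93%
Compliant: No


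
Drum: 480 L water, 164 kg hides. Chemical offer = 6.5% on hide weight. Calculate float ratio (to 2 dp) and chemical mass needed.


Float ratio = 2.93
Chemical needed = 10.66 kg

Float ratio = 480 / 164 = 2.93
Chemical = 164 x 6.5 / 100 = 10.66 kg


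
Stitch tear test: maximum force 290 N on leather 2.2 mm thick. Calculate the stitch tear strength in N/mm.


131.8 N/mm

Stitch tear strength = force / thickness
STS = 290 / 2.2 = 131.8 N/mm


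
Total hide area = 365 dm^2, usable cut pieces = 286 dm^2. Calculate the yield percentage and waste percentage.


Yield = 286 / 365 x 100 = 78.4%
Waste = 365 - 286 = 79 dm^2
Waste% = 100 - 78.4 = 21.6%


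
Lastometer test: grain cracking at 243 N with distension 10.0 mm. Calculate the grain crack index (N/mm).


24.3 N/mm

Grain crack index = force / distension
Index = 243 / 10.0 = 24.3 N/mm


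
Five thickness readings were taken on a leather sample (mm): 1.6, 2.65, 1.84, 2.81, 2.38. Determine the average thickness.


2.26 mm

Sum = 1.6 + 2.65 + 1.84 + 2.81 + 2.38 = 11.28
Average = 11.28 / 5 = 2.26 mm
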